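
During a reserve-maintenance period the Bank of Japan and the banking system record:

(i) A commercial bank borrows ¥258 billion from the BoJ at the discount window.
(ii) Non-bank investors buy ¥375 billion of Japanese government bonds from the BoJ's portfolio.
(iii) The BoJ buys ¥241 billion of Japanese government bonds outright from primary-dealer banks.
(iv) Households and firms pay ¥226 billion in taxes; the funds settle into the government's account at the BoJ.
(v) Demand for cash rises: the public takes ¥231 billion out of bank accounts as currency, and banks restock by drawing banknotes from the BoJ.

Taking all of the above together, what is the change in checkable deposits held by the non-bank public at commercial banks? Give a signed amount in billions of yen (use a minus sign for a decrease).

Discount-window loan ¥258 billion: the counterparty is a bank, so public deposits are unchanged → 0.
Asset sale (to non-banks) ¥375 billion: non-bank counterparties' bank balances fall → −¥375B.
OMO purchase (from banks) ¥241 billion: the counterparty is a bank, so public deposits are unchanged → 0.
Government account inflow ¥226 billion: non-bank counterparties' bank balances fall → −¥226B.
Currency withdrawal ¥231 billion: non-bank counterparties' bank balances fall → −¥231B.
Net: 0 − 375 + 0 − 226 − 231 = -¥832 billion.

-¥832 billion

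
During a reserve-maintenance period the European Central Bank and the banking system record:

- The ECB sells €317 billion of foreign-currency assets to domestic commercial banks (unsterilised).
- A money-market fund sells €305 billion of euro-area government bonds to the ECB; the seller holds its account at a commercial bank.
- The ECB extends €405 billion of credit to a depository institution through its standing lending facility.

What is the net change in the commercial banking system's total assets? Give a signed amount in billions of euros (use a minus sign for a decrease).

+€710 billion

FX sale €317 billion: just an asset swap on bank balance sheets → 0.
Asset purchase (from non-banks) €305 billion: bank balance sheets expand → +€305B.
Discount-window loan €405 billion: bank balance sheets expand → +€405B.
Net: 0 + 305 + 405 = +€710 billion.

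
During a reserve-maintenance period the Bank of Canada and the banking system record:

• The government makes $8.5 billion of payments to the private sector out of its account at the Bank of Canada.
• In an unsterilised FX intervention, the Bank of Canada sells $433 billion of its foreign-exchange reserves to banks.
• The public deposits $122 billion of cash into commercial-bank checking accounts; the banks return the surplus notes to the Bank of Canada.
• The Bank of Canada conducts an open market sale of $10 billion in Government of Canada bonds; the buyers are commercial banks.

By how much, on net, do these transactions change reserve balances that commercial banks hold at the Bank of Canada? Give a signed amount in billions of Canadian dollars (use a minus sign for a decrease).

Bank of Canada balance sheet:
  Assets:      Securities −$10B, Foreign assets −$433B
  Liabilities: Bank reserves −$312.5B, Currency in circulation −$122B, Government deposits −$8.5B
So the change in reserve balances that commercial banks hold at the Bank of Canada is -$312.5 billion.

-$312.5 billion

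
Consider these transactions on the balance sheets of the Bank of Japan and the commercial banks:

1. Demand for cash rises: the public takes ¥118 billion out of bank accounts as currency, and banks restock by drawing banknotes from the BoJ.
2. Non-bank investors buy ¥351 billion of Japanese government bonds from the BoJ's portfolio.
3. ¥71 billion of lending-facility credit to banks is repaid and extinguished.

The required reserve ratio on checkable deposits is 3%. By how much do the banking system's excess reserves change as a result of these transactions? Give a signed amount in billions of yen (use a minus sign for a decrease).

-¥525.93 billion

Currency withdrawal ¥118 billion: reserves −¥118B, deposits −¥118B.
Asset sale (to non-banks) ¥351 billion: reserves −¥351B, deposits −¥351B.
Discount-window repayment ¥71 billion: reserves −¥71B, deposits 0.
Totals: Δreserves = −¥540B, Δdeposits = −¥469B.
Δrequired reserves = 3% × −¥469B = −¥14.07B.
Δexcess reserves = Δreserves − Δrequired = −¥540B − (−¥14.07B) = -¥525.93 billion.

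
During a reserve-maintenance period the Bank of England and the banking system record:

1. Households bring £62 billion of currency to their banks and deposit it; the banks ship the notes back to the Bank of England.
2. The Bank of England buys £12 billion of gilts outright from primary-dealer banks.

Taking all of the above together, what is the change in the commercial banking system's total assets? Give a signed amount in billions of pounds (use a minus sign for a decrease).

Currency deposit £62 billion: bank balance sheets expand → +£62B.
OMO purchase (from banks) £12 billion: just an asset swap on bank balance sheets → 0.
Net: 62 + 0 = +£62 billion.

+£62 billion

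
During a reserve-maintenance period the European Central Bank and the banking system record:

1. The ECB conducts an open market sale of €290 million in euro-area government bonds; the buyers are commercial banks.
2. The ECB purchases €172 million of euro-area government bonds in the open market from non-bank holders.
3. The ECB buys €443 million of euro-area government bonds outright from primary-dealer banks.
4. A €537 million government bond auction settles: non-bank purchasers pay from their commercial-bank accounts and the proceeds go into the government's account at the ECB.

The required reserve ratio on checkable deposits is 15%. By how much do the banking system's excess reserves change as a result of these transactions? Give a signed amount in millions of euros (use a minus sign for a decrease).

-€157.25 million

OMO sale (to banks) €290 million: reserves −€290M, deposits 0.
Asset purchase (from non-banks) €172 million: reserves +€172M, deposits +€172M.
OMO purchase (from banks) €443 million: reserves +€443M, deposits 0.
Government account inflow €537 million: reserves −€537M, deposits −€537M.
Totals: Δreserves = −€212M, Δdeposits = −€365M.
Δrequired reserves = 15% × −€365M = −€54.75M.
Δexcess reserves = Δreserves − Δrequired = −€212M − (−€54.75M) = -€157.25 million.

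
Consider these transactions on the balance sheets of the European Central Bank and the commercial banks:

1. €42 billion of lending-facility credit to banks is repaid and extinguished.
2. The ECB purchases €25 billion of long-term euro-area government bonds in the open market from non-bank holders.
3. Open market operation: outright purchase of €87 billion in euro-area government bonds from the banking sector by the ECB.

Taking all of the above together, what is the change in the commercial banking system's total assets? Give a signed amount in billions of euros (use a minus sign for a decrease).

Discount-window repayment €42 billion: bank balance sheets shrink → −€42B.
Asset purchase (from non-banks) €25 billion: bank balance sheets expand → +€25B.
OMO purchase (from banks) €87 billion: just an asset swap on bank balance sheets → 0.
Net: −42 + 25 + 0 = -€17 billion.

-€17 billion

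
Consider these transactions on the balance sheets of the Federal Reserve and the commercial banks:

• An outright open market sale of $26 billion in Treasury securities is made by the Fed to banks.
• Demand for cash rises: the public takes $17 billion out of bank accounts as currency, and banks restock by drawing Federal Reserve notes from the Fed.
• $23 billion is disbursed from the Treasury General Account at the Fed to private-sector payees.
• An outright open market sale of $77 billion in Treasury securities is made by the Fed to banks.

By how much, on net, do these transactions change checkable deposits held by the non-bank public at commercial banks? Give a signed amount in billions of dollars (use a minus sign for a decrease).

OMO sale (to banks) $26 billion: the counterparty is a bank, so public deposits are unchanged → 0.
Currency withdrawal $17 billion: non-bank counterparties' bank balances fall → −$17B.
Government spending $23 billion: non-bank counterparties' bank balances rise → +$23B.
OMO sale (to banks) $77 billion: the counterparty is a bank, so public deposits are unchanged → 0.
Net: 0 − 17 + 23 + 0 = +$6 billion.

+$6 billion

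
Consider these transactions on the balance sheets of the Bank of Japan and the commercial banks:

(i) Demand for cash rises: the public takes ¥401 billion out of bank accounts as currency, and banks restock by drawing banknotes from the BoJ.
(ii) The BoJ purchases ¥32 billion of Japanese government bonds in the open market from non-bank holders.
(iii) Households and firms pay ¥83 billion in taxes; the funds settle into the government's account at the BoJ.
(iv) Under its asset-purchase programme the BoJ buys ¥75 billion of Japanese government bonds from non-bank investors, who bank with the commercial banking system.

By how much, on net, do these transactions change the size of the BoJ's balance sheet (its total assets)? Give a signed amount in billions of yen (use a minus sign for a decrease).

Currency withdrawal ¥401 billion: only the composition of liabilities changes → 0.
Asset purchase (from non-banks) ¥32 billion: a BoJ asset is acquired → +¥32B.
Government account inflow ¥83 billion: only the composition of liabilities changes → 0.
Asset purchase (from non-banks) ¥75 billion: a BoJ asset is acquired → +¥75B.
Net: 0 + 32 + 0 + 75 = +¥107 billion.

+¥107 billion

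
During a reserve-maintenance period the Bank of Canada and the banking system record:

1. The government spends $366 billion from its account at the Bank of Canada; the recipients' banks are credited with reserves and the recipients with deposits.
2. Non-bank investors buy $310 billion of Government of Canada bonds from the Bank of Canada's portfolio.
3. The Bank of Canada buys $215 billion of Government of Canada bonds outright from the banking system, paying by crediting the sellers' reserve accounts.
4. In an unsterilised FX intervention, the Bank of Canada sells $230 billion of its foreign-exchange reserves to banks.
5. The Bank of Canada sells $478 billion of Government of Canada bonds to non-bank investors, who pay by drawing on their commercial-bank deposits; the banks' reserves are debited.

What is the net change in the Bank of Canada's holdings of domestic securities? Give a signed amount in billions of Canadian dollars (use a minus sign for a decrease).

-$573 billion

Bank of Canada balance sheet:
  Assets:      Securities −$573B, Foreign assets −$230B
  Liabilities: Bank reserves −$437B, Government deposits −$366B
So the change in the Bank of Canada's holdings of domestic securities is -$573 billion.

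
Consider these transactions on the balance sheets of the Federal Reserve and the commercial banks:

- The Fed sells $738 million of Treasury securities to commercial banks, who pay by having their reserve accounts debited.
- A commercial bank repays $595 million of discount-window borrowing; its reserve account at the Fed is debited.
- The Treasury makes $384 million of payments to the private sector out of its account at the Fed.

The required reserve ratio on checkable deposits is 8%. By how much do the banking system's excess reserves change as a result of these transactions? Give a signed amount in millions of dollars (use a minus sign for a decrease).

-$979.72 million

OMO sale (to banks) $738 million: reserves −$738M, deposits 0.
Discount-window repayment $595 million: reserves −$595M, deposits 0.
Government spending $384 million: reserves +$384M, deposits +$384M.
Totals: Δreserves = −$949M, Δdeposits = +$384M.
Δrequired reserves = 8% × +$384M = +$30.72M.
Δexcess reserves = Δreserves − Δrequired = −$949M − (+$30.72M) = -$979.72 million.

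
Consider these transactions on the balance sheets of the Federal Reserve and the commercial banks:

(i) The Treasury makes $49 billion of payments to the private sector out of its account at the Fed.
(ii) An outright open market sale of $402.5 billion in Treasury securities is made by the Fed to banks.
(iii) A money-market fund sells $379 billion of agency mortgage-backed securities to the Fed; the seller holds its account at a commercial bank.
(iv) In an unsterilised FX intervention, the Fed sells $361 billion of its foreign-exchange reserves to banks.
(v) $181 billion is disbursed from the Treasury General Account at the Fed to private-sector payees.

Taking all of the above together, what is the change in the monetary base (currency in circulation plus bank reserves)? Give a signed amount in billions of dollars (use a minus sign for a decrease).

Fed balance sheet:
  Assets:      Securities −$23.5B, Foreign assets −$361B
  Liabilities: Bank reserves −$154.5B, Government deposits −$230B
Monetary base = currency + reserves: 0 + (−$154.5B) = -$154.5 billion.

-$154.5 billion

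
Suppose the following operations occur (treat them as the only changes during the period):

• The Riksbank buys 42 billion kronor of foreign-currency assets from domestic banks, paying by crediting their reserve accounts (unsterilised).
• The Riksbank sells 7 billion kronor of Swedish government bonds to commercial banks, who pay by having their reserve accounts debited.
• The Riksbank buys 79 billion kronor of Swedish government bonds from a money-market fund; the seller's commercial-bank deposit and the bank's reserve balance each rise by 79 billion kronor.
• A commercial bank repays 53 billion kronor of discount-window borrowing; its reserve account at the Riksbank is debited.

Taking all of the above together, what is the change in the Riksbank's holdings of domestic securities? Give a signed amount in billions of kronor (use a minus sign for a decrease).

FX purchase 42 billion kronor: the Riksbank's securities portfolio is untouched → 0.
OMO sale (to banks) 7 billion kronor: securities removed from the Riksbank's portfolio → −7B.
Asset purchase (from non-banks) 79 billion kronor: securities added to the Riksbank's portfolio → +79B.
Discount-window repayment 53 billion kronor: the Riksbank's securities portfolio is untouched → 0.
Net: 0 − 7 + 79 + 0 = +72 billion.

+72 billion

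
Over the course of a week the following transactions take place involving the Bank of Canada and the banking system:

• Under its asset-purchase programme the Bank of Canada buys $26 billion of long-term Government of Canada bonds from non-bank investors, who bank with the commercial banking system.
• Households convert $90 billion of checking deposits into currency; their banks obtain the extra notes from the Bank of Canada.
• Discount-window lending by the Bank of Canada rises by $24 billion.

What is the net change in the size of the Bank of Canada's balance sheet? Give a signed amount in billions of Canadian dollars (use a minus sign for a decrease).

Asset purchase (from non-banks) $26 billion: a Bank of Canada asset is acquired → +$26B.
Currency withdrawal $90 billion: only the composition of liabilities changes → 0.
Discount-window loan $24 billion: a Bank of Canada asset is acquired → +$24B.
Net: 26 + 0 + 24 = +$50 billion.

+$50 billion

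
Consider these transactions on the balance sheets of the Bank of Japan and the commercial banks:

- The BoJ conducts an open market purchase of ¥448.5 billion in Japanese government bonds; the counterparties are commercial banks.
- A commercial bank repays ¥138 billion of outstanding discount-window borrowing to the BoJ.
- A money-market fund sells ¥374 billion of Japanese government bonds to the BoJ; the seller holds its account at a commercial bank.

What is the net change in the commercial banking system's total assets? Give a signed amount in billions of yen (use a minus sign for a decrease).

+¥236 billion

BoJ balance sheet:
  Assets:      Securities +¥822.5B, Loans to banks −¥138B
  Liabilities: Bank reserves +¥684.5B
Commercial banking system:
  Assets:      Reserves at CB +¥684.5B, Securities −¥448.5B
  Liabilities: Checkable deposits +¥374B, Borrowings from CB −¥138B
Change in total bank assets = +¥236 billion.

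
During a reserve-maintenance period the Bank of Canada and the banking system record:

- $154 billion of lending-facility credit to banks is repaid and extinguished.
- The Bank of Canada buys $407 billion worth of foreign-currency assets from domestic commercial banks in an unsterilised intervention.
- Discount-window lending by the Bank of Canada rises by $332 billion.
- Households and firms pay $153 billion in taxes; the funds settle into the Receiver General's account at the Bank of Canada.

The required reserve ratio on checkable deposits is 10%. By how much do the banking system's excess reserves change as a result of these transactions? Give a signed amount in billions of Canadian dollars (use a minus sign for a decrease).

Discount-window repayment $154 billion: reserves −$154B, deposits 0.
FX purchase $407 billion: reserves +$407B, deposits 0.
Discount-window loan $332 billion: reserves +$332B, deposits 0.
Government account inflow $153 billion: reserves −$153B, deposits −$153B.
Totals: Δreserves = +$432B, Δdeposits = −$153B.
Δrequired reserves = 10% × −$153B = −$15.3B.
Δexcess reserves = Δreserves − Δrequired = +$432B − (−$15.3B) = +$447.3 billion.

+$447.3 billion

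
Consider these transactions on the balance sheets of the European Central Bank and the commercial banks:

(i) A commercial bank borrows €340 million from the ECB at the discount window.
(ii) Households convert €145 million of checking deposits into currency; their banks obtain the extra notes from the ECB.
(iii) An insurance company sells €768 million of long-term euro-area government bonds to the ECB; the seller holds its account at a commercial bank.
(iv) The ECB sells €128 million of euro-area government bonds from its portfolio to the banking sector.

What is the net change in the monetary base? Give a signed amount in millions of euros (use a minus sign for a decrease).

+€980 million

Discount-window loan €340 million: ECB balance sheet expands → +€340M.
Currency withdrawal €145 million: just a shift between currency and reserves — both are base money → 0.
Asset purchase (from non-banks) €768 million: ECB balance sheet expands → +€768M.
OMO sale (to banks) €128 million: ECB balance sheet contracts → −€128M.
Net: 340 + 0 + 768 − 128 = +€980 million.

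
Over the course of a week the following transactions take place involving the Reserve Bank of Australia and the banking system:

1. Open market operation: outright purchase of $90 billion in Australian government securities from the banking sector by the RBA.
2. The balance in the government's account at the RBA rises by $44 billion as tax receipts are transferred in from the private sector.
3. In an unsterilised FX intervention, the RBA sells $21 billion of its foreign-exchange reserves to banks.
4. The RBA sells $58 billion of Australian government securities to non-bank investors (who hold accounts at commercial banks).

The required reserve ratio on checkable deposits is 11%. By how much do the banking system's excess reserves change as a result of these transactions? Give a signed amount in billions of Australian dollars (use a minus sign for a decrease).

-$21.78 billion

OMO purchase (from banks) $90 billion: reserves +$90B, deposits 0.
Government account inflow $44 billion: reserves −$44B, deposits −$44B.
FX sale $21 billion: reserves −$21B, deposits 0.
Asset sale (to non-banks) $58 billion: reserves −$58B, deposits −$58B.
Totals: Δreserves = −$33B, Δdeposits = −$102B.
Δrequired reserves = 11% × −$102B = −$11.22B.
Δexcess reserves = Δreserves − Δrequired = −$33B − (−$11.22B) = -$21.78 billion.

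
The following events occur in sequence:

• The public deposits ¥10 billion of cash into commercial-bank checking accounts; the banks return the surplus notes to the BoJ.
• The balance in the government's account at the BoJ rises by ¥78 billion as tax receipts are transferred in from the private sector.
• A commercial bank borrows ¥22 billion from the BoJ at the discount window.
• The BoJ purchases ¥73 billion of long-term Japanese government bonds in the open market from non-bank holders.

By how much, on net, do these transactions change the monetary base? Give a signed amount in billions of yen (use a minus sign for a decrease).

Currency deposit ¥10 billion: just a shift between currency and reserves — both are base money → 0.
Government account inflow ¥78 billion: reserves shift to a non-base liability → −¥78B.
Discount-window loan ¥22 billion: BoJ balance sheet expands → +¥22B.
Asset purchase (from non-banks) ¥73 billion: BoJ balance sheet expands → +¥73B.
Net: 0 − 78 + 22 + 73 = +¥17 billion.

+¥17 billion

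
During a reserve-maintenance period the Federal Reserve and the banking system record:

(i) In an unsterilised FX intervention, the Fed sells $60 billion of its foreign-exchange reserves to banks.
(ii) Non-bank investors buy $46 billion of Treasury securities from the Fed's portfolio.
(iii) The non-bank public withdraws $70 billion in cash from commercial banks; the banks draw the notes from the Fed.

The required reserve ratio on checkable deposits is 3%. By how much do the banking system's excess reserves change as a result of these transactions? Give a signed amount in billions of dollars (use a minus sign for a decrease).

-$172.52 billion

FX sale $60 billion: reserves −$60B, deposits 0.
Asset sale (to non-banks) $46 billion: reserves −$46B, deposits −$46B.
Currency withdrawal $70 billion: reserves −$70B, deposits −$70B.
Totals: Δreserves = −$176B, Δdeposits = −$116B.
Δrequired reserves = 3% × −$116B = −$3.48B.
Δexcess reserves = Δreserves − Δrequired = −$176B − (−$3.48B) = -$172.52 billion.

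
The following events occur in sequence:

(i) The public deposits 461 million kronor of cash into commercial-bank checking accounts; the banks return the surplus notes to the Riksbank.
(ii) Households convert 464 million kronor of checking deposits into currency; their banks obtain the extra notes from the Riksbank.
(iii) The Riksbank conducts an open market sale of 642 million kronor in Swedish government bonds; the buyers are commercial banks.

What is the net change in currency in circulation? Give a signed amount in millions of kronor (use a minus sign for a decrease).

Riksbank balance sheet:
  Assets:      Securities −642M
  Liabilities: Bank reserves −645M, Currency in circulation +3M
Commercial banking system:
  Assets:      Reserves at CB −645M, Securities +642M
  Liabilities: Checkable deposits −3M
So the change in currency in circulation is +3 million.

+3 million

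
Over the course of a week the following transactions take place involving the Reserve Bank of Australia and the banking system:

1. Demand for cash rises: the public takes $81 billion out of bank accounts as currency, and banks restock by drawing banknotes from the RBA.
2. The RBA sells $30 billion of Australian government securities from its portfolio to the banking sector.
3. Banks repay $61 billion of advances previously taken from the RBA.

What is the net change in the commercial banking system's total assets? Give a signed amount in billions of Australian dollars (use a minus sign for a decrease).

-$142 billion

RBA balance sheet:
  Assets:      Securities −$30B, Loans to banks −$61B
  Liabilities: Bank reserves −$172B, Currency in circulation +$81B
Commercial banking system:
  Assets:      Reserves at CB −$172B, Securities +$30B
  Liabilities: Checkable deposits −$81B, Borrowings from CB −$61B
Change in total bank assets = -$142 billion.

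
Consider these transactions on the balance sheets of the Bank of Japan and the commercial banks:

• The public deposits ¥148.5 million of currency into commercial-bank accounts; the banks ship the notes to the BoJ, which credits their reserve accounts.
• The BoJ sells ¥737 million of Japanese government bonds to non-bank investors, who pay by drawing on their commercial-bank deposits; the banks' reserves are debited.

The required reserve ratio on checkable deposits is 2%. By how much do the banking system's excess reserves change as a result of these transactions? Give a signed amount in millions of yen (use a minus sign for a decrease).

Currency deposit ¥148.5 million: reserves +¥148.5M, deposits +¥148.5M.
Asset sale (to non-banks) ¥737 million: reserves −¥737M, deposits −¥737M.
Totals: Δreserves = −¥588.5M, Δdeposits = −¥588.5M.
Δrequired reserves = 2% × −¥588.5M = −¥11.77M.
Δexcess reserves = Δreserves − Δrequired = −¥588.5M − (−¥11.77M) = -¥576.73 million.

-¥576.73 million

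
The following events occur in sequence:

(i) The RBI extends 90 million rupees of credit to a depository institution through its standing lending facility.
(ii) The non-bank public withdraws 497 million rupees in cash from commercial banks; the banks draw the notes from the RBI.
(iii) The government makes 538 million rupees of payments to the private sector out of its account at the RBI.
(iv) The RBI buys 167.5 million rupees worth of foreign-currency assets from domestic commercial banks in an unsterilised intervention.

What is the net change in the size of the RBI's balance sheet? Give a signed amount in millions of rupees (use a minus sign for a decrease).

+257.5 million

RBI balance sheet:
  Assets:      Loans to banks +90M, Foreign assets +167.5M
  Liabilities: Bank reserves +298.5M, Currency in circulation +497M, Government deposits −538M
Change in total RBI assets = +257.5 million.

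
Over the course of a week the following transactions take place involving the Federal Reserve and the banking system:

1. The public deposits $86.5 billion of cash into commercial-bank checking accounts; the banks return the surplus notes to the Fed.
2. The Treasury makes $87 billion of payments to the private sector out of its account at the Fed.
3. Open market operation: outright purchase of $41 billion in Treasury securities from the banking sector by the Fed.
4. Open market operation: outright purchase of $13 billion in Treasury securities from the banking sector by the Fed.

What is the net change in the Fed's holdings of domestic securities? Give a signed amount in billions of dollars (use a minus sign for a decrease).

+$54 billion

Currency deposit $86.5 billion: the Fed's securities portfolio is untouched → 0.
Government spending $87 billion: the Fed's securities portfolio is untouched → 0.
OMO purchase (from banks) $41 billion: securities added to the Fed's portfolio → +$41B.
OMO purchase (from banks) $13 billion: securities added to the Fed's portfolio → +$13B.
Net: 0 + 0 + 41 + 13 = +$54 billion.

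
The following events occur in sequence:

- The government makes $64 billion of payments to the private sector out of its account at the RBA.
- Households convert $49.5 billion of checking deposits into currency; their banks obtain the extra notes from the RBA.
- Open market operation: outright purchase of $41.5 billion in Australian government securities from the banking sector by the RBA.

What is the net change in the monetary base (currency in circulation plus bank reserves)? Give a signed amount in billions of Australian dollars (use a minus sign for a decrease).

Government spending $64 billion: a non-base liability converts back to reserves → +$64B.
Currency withdrawal $49.5 billion: just a shift between currency and reserves — both are base money → 0.
OMO purchase (from banks) $41.5 billion: RBA balance sheet expands → +$41.5B.
Net: 64 + 0 + 41.5 = +$105.5 billion.

+$105.5 billion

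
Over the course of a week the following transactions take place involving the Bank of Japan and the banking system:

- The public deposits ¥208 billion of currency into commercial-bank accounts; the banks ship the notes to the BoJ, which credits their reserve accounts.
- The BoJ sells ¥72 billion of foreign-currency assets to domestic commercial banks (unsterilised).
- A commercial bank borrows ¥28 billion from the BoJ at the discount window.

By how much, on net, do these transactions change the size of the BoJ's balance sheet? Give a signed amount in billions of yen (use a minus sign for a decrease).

-¥44 billion

BoJ balance sheet:
  Assets:      Loans to banks +¥28B, Foreign assets −¥72B
  Liabilities: Bank reserves +¥164B, Currency in circulation −¥208B
Change in total BoJ assets = -¥44 billion.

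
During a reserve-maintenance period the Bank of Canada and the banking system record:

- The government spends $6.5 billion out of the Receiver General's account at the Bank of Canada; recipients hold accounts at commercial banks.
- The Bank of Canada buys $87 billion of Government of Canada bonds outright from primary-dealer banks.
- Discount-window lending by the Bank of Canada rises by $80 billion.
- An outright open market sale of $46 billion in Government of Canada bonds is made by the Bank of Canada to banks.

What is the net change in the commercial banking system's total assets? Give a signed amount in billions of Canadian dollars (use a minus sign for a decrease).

Bank of Canada balance sheet:
  Assets:      Securities +$41B, Loans to banks +$80B
  Liabilities: Bank reserves +$127.5B, Government deposits −$6.5B
Commercial banking system:
  Assets:      Reserves at CB +$127.5B, Securities −$41B
  Liabilities: Checkable deposits +$6.5B, Borrowings from CB +$80B
Change in total bank assets = +$86.5 billion.

+$86.5 billion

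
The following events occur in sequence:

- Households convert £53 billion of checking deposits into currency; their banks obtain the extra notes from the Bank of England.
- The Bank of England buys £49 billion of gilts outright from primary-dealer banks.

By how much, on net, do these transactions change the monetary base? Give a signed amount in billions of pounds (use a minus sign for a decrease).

Currency withdrawal £53 billion: just a shift between currency and reserves — both are base money → 0.
OMO purchase (from banks) £49 billion: Bank of England balance sheet expands → +£49B.
Net: 0 + 49 = +£49 billion.

+£49 billion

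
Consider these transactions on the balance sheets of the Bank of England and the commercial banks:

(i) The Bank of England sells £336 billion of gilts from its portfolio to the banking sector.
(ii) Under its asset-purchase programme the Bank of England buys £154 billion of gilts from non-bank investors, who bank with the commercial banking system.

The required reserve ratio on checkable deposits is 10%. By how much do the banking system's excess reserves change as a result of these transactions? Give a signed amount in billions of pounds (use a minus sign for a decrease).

-£197.4 billion

OMO sale (to banks) £336 billion: reserves −£336B, deposits 0.
Asset purchase (from non-banks) £154 billion: reserves +£154B, deposits +£154B.
Totals: Δreserves = −£182B, Δdeposits = +£154B.
Δrequired reserves = 10% × +£154B = +£15.4B.
Δexcess reserves = Δreserves − Δrequired = −£182B − (+£15.4B) = -£197.4 billion.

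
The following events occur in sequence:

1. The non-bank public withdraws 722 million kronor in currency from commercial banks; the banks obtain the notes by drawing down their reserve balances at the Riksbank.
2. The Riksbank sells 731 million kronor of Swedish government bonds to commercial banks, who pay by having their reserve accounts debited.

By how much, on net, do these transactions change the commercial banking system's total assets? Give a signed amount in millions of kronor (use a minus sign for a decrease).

Currency withdrawal 722 million kronor: bank balance sheets shrink → −722M.
OMO sale (to banks) 731 million kronor: just an asset swap on bank balance sheets → 0.
Net: −722 + 0 = -722 million.

-722 million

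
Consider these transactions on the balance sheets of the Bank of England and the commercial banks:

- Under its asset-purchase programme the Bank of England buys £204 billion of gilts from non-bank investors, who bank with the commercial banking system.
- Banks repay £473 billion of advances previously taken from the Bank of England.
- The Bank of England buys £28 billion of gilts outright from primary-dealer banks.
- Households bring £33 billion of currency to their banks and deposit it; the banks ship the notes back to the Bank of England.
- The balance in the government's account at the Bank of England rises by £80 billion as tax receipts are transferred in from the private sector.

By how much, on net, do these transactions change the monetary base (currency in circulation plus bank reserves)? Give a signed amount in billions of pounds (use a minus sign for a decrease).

-£321 billion

Bank of England balance sheet:
  Assets:      Securities +£232B, Loans to banks −£473B
  Liabilities: Bank reserves −£288B, Currency in circulation −£33B, Government deposits +£80B
Commercial banking system:
  Assets:      Reserves at CB −£288B, Securities −£28B
  Liabilities: Checkable deposits +£157B, Borrowings from CB −£473B
Monetary base = currency + reserves: −£33B + (−£288B) = -£321 billion.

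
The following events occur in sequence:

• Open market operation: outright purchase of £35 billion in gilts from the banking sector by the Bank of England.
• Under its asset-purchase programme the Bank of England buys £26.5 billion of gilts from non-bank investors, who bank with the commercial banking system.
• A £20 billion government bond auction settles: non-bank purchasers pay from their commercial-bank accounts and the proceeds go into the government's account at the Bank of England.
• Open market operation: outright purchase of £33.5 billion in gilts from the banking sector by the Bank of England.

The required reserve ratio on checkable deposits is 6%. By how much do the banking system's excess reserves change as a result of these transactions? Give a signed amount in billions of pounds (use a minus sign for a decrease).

+£74.61 billion

OMO purchase (from banks) £35 billion: reserves +£35B, deposits 0.
Asset purchase (from non-banks) £26.5 billion: reserves +£26.5B, deposits +£26.5B.
Government account inflow £20 billion: reserves −£20B, deposits −£20B.
OMO purchase (from banks) £33.5 billion: reserves +£33.5B, deposits 0.
Totals: Δreserves = +£75B, Δdeposits = +£6.5B.
Δrequired reserves = 6% × +£6.5B = +£0.39B.
Δexcess reserves = Δreserves − Δrequired = +£75B − (+£0.39B) = +£74.61 billion.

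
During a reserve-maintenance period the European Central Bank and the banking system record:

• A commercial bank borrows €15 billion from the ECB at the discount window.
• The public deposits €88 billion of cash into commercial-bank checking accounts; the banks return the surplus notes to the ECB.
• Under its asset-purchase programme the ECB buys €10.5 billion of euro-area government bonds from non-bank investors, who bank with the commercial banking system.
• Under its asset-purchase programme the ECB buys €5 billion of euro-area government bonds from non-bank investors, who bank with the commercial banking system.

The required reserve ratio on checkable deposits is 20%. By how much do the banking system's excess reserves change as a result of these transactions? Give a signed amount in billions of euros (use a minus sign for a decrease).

Discount-window loan €15 billion: reserves +€15B, deposits 0.
Currency deposit €88 billion: reserves +€88B, deposits +€88B.
Asset purchase (from non-banks) €10.5 billion: reserves +€10.5B, deposits +€10.5B.
Asset purchase (from non-banks) €5 billion: reserves +€5B, deposits +€5B.
Totals: Δreserves = +€118.5B, Δdeposits = +€103.5B.
Δrequired reserves = 20% × +€103.5B = +€20.7B.
Δexcess reserves = Δreserves − Δrequired = +€118.5B − (+€20.7B) = +€97.8 billion.

+€97.8 billion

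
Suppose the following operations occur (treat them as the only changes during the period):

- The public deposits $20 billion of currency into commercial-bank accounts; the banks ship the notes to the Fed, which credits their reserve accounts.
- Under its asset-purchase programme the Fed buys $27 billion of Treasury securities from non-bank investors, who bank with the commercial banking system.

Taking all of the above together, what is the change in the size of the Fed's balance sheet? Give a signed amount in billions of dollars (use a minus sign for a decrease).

+$27 billion

Fed balance sheet:
  Assets:      Securities +$27B
  Liabilities: Bank reserves +$47B, Currency in circulation −$20B
Change in total Fed assets = +$27 billion.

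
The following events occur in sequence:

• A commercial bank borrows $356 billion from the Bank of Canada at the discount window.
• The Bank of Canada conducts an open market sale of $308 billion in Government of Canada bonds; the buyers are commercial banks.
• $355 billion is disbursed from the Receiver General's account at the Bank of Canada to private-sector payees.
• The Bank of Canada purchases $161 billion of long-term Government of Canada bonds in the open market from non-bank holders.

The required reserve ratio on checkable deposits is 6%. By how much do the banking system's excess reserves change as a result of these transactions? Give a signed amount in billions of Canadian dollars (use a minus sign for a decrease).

+$533.04 billion

Discount-window loan $356 billion: reserves +$356B, deposits 0.
OMO sale (to banks) $308 billion: reserves −$308B, deposits 0.
Government spending $355 billion: reserves +$355B, deposits +$355B.
Asset purchase (from non-banks) $161 billion: reserves +$161B, deposits +$161B.
Totals: Δreserves = +$564B, Δdeposits = +$516B.
Δrequired reserves = 6% × +$516B = +$30.96B.
Δexcess reserves = Δreserves − Δrequired = +$564B − (+$30.96B) = +$533.04 billion.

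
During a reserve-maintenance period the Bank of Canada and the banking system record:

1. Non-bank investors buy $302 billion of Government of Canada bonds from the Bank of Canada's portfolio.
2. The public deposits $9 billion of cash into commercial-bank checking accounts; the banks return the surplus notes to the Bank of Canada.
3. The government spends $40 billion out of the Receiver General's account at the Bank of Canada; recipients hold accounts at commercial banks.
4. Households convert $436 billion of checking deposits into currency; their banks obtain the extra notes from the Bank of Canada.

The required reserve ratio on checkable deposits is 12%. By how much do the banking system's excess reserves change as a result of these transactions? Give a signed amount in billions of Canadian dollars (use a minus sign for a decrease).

-$606.32 billion

Asset sale (to non-banks) $302 billion: reserves −$302B, deposits −$302B.
Currency deposit $9 billion: reserves +$9B, deposits +$9B.
Government spending $40 billion: reserves +$40B, deposits +$40B.
Currency withdrawal $436 billion: reserves −$436B, deposits −$436B.
Totals: Δreserves = −$689B, Δdeposits = −$689B.
Δrequired reserves = 12% × −$689B = −$82.68B.
Δexcess reserves = Δreserves − Δrequired = −$689B − (−$82.68B) = -$606.32 billion.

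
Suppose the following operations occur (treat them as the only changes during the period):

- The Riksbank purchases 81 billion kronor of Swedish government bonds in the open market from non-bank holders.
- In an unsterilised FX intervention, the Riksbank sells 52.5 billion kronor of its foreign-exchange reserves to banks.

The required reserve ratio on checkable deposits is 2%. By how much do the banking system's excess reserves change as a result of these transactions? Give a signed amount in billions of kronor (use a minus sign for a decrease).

Asset purchase (from non-banks) 81 billion kronor: reserves +81B, deposits +81B.
FX sale 52.5 billion kronor: reserves −52.5B, deposits 0.
Totals: Δreserves = +28.5B, Δdeposits = +81B.
Δrequired reserves = 2% × +81B = +1.62B.
Δexcess reserves = Δreserves − Δrequired = +28.5B − (+1.62B) = +26.88 billion.

+26.88 billion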